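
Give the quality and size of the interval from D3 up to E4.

D to E spans two letter names (D-E), plus an octave — that makes it a ninth of some quality.
The major ninth spans 14 semitones, and D3 to E4 is exactly 14 semitones — so this is a major ninth.
(Equivalently, a compound major second: a major second plus an octave.)

major ninth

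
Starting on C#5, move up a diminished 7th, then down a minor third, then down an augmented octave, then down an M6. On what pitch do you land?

Bbb3

A diminished seventh up from C#5 is Bb5.
A minor third down from Bb5 is G5.
An augmented octave down from G5 is Gb4.
Down a major sixth from Gb4: Bbb3 (9 semitones down).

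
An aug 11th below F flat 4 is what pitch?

C double-flat 3

Four letters down from F (plus an octave) reaches C.
Moving 18 semitones down from Fb4 (the size of an augmented eleventh) reaches Cbb3.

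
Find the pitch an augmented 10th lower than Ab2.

Three letters down from A (plus an octave) reaches F.
An augmented tenth is 17 semitones; 17 semitones down from Ab2 gives Fbb1.

Fbb1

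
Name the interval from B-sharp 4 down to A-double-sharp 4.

Descending from B#4 to A##4 is the same interval as ascending A##4 to B#4.
A to B spans two letter names (A-B) — that makes it a second of some quality.
A##4 to B#4 is 1 semitone, a half step short of the major second (2), so this is minor.

m2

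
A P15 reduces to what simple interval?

P8

Each octave removed subtracts seven from the number: 15 − 7 = 8.
So a perfect fifteenth is an octave plus a perfect octave. The quality is unchanged.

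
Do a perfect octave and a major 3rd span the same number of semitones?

12 semitones (perfect octave) vs 4 semitones (major third): not equal.

No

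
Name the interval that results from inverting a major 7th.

The rule of nine gives the new number: 9 − 7 = 2, so a seventh becomes a second.
And major becomes minor under inversion, so we get a minor second.

m2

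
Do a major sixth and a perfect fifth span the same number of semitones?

No

A major sixth is 9 semitones but a perfect fifth is 7 semitones — different sizes.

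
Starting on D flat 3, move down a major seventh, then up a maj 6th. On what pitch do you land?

C flat 3

A major seventh down from Db3 is Ebb2.
A major sixth up from Ebb2 is Cb3.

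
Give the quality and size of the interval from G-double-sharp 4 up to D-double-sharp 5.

perfect fifth

G to D spans five letter names (G-A-B-C-D) — that makes it a fifth of some quality.
Counting semitones, G##4→D##5 is 7, which is the perfect fifth.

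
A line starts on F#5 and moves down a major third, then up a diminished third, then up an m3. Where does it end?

F#5 down a major third → D5 (4 semitones).
A diminished third up from D5 is Fb5.
Up a minor third from Fb5: Abb5 (3 semitones up).

Abb5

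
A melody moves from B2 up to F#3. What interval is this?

B to F spans five letter names (B-C-D-E-F): a fifth.
B2 to F#3 is 7 semitones, matching the perfect fifth exactly, so the quality is perfect.

perfect 5th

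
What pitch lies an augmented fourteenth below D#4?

Eb2

Seven letters down from D (plus an octave) reaches E.
Moving 24 semitones down from D#4 (the size of an augmented fourteenth) reaches Eb2.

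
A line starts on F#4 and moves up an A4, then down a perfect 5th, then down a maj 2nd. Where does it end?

Up an augmented fourth from F#4: B#4 (6 semitones up).
A perfect fifth down from B#4 is E#4.
Down a major second from E#4: D#4 (2 semitones down).

D#4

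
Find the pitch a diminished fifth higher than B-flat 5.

F-flat 6

Five letter names up from B: F.
A diminished fifth spans 6 semitones, so from Bb5 the target pitch is Fb6.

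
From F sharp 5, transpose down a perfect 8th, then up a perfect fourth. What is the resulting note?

B 4

Down a perfect octave from F#5: F#4 (12 semitones down).
A perfect fourth up from F#4 is B4.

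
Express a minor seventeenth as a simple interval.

m3

Subtracting seven from the interval number removes an octave: 17 − 14 = 3.
That makes a minor seventeenth a compound minor third — 2 octaves plus a minor third.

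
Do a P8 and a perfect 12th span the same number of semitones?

No

12 semitones (perfect octave) vs 19 semitones (perfect twelfth): not equal.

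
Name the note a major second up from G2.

Two letter names up from G: A.
A major second spans 2 semitones, so from G2 the target pitch is A2.

A2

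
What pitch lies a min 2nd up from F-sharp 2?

G 2

Two letter names up from F: G.
Moving 1 semitone up from F#2 (the size of a minor second) reaches G2.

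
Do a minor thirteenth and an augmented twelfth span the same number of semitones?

Yes

A minor thirteenth spans 20 semitones, and an augmented twelfth also spans 20 semitones — they're enharmonic.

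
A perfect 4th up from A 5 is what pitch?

D 6

Counting four letter names up from A lands on D.
Moving 5 semitones up from A5 (the size of a perfect fourth) reaches D6.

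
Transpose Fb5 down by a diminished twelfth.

Counting five letter names plus an octave down from F lands on B.
Moving 18 semitones down from Fb5 (the size of a diminished twelfth) reaches Bb3.

Bb3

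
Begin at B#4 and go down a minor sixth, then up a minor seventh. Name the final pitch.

B#4 down a minor sixth → D##4 (8 semitones).
A minor seventh up from D##4 is C##5.

C##5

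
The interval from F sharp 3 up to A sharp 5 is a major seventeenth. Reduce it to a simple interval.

Subtracting seven from the interval number removes an octave: 17 − 14 = 3.
That makes a major seventeenth a compound major third — 2 octaves plus a major third.

major third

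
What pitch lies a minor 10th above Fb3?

Three letters up from F (plus an octave) reaches A.
A minor tenth is 15 semitones; 15 semitones up from Fb3 gives Abb4.

Abb4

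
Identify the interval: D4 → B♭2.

Descending from D4 to Bb2 is the same interval as ascending Bb2 to D4.
B to D spans three letter names (B-C-D), plus an octave, so the interval is some kind of tenth.
Bb2 to D4 is 16 semitones, matching the major tenth exactly, so the quality is major.
(Equivalently, a compound major third: a major third plus an octave.)

major tenth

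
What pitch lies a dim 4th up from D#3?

The fourth takes the letter from D up to G.
Moving 4 semitones up from D#3 (the size of a diminished fourth) reaches G3.

G3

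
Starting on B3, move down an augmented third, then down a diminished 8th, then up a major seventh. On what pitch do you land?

F#3

B3 down an augmented third → Gb3 (5 semitones).
A diminished octave down from Gb3 is G2.
A major seventh up from G2 is F#3.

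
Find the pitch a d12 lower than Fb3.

Bb1

Five letters down from F (plus an octave) reaches B.
Moving 18 semitones down from Fb3 (the size of a diminished twelfth) reaches Bb1.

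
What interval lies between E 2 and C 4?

E to C spans six letter names (E-F-G-A-B-C), plus an octave, so the interval is some kind of thirteenth.
A major thirteenth would be 21 semitones, but E2 to C4 is 20 — one semitone narrower, making it a minor thirteenth.
(Equivalently, a compound minor sixth: a minor sixth plus an octave.)

minor 13th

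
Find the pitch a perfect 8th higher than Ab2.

Ab3

For an octave the letter name doesn't change: still A, an octave up.
A perfect octave spans 12 semitones, so from Ab2 the target pitch is Ab3.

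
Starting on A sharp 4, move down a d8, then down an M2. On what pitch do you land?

G double-sharp 3

Down a diminished octave from A#4: A##3 (11 semitones down).
A major second down from A##3 is G##3.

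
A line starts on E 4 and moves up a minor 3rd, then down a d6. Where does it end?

A minor third up from E4 is G4.
Down a diminished sixth from G4: B#3 (7 semitones down).

B sharp 3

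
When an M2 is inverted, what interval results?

m7

Interval numbers invert to sum to nine: 2 + 7 = 9, so a second inverts to a seventh.
The quality also flips — major becomes minor — giving a minor seventh.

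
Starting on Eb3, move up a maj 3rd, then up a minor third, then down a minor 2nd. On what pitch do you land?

A3

A major third up from Eb3 is G3.
Up a minor third from G3: Bb3 (3 semitones up).
Down a minor second from Bb3: A3 (1 semitone down).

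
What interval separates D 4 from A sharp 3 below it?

Descending from D4 to A#3 is the same interval as ascending A#3 to D4.
A to D spans four letter names (A-B-C-D) — that makes it a fourth of some quality.
The perfect fourth is 5 semitones; here we have 4, one semitone narrower: diminished.

diminished 4th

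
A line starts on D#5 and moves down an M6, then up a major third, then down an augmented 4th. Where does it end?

D#5 down a major sixth → F#4 (9 semitones).
Up a major third from F#4: A#4 (4 semitones up).
A#4 down an augmented fourth → E4 (6 semitones).

E4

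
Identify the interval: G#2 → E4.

m13

G to E spans six letter names (G-A-B-C-D-E), plus an octave: a thirteenth.
G#2 to E4 is 20 semitones, a half step short of the major thirteenth (21), so this is minor.
(Equivalently, a compound minor sixth: a minor sixth plus an octave.)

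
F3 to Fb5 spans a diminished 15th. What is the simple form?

Take out an octave (7 from the number): 15 − 7 = 8.
That makes a diminished fifteenth a compound diminished octave — an octave plus a diminished octave.

d8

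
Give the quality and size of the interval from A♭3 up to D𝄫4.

A to D spans four letter names (A-B-C-D), so the interval is some kind of fourth.
The perfect fourth is 5 semitones; here we have 4, one semitone narrower: diminished.

d4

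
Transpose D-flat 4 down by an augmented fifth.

Counting five letter names down from D lands on G.
An augmented fifth spans 8 semitones, so from Db4 the target pitch is Gbb3.

G-double-flat 3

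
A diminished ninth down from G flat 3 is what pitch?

F sharp 2

The ninth's letter: G down two letter names plus an octave → F.
A diminished ninth is 12 semitones; 12 semitones down from Gb3 gives F#2.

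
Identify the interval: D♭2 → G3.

augmented eleventh

D to G spans four letter names (D-E-F-G), plus an octave, so the interval is some kind of eleventh.
A perfect eleventh would be 17 semitones; Db2 to G3 is 18, one semitone wider, so the interval is augmented.
(Equivalently, a compound augmented fourth: an augmented fourth plus an octave.)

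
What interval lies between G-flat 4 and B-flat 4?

major third

G to B spans three letter names (G-A-B), so the interval is some kind of third.
The major third spans 4 semitones, and Gb4 to Bb4 is exactly 4 semitones — so this is a major third.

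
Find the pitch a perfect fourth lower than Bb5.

F5

The fourth takes the letter from B down to F.
A perfect fourth spans 5 semitones, so from Bb5 the target pitch is F5.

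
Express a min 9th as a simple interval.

minor 2nd

Take out an octave (7 from the number): 9 − 7 = 2.
Quality carries through unchanged, so the simple form is a minor second.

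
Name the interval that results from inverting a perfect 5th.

P4

Inverted interval numbers add to nine, so a fifth pairs with a fourth (5 + 4 = 9).
Quality inverts too: perfect stays perfect. That makes the inversion a perfect fourth.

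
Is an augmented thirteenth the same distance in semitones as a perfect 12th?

No

22 semitones (augmented thirteenth) vs 19 semitones (perfect twelfth): not equal.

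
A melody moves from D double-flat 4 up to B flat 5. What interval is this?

augmented 13th

D to B spans six letter names (D-E-F-G-A-B), plus an octave — that makes it a thirteenth of some quality.
A major thirteenth would be 21 semitones; Dbb4 to Bb5 is 22, one semitone wider, so the interval is augmented.
(Equivalently, a compound augmented sixth: an augmented sixth plus an octave.)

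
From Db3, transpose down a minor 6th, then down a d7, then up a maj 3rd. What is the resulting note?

Down a minor sixth from Db3: F2 (8 semitones down).
A diminished seventh down from F2 is G#1.
A major third up from G#1 is B#1.

B#1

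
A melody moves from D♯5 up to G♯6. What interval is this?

perfect eleventh

D to G spans four letter names (D-E-F-G), plus an octave — that makes it an eleventh of some quality.
D#5 to G#6 is 17 semitones, matching the perfect eleventh exactly, so the quality is perfect.
(Equivalently, a compound perfect fourth: a perfect fourth plus an octave.)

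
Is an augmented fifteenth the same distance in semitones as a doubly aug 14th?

Yes

An augmented fifteenth = 25 semitones = a doubly augmented fourteenth; enharmonically equal.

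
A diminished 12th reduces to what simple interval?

Each octave removed subtracts seven from the number: 12 − 7 = 5.
That makes a diminished twelfth a compound diminished fifth — an octave plus a diminished fifth.

d5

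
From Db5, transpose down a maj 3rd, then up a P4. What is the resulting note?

Db5 down a major third → Bbb4 (4 semitones).
Bbb4 up a perfect fourth → Ebb5 (5 semitones).

Ebb5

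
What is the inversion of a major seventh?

Inverted interval numbers add to nine, so a seventh pairs with a second (7 + 2 = 9).
And major becomes minor under inversion, so we get a minor second.

m2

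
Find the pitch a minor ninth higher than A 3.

B-flat 4

Counting two letter names plus an octave up from A lands on B.
Moving 13 semitones up from A3 (the size of a minor ninth) reaches Bb4.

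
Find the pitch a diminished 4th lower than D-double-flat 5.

A-flat 4

Four letter names down from D: A.
Moving 4 semitones down from Dbb5 (the size of a diminished fourth) reaches Ab4.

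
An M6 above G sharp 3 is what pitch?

E sharp 4

The sixth takes the letter from G up to E.
A major sixth is 9 semitones; 9 semitones up from G#3 gives E#4.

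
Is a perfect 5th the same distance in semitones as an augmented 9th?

No

A perfect fifth spans 7 semitones; an augmented ninth spans 15 semitones. They differ by 8.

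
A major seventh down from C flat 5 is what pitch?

D double-flat 4

The seventh takes the letter from C down to D.
Moving 11 semitones down from Cb5 (the size of a major seventh) reaches Dbb4.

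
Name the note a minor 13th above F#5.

D7

The thirteenth's letter: F up six letter names plus an octave → D.
A minor thirteenth is 20 semitones; 20 semitones up from F#5 gives D7.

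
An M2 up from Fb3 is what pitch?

Gb3

Counting two letter names up from F lands on G.
A major second is 2 semitones; 2 semitones up from Fb3 gives Gb3.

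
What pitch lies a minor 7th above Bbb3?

Abb4

Counting seven letter names up from B lands on A.
Moving 10 semitones up from Bbb3 (the size of a minor seventh) reaches Abb4.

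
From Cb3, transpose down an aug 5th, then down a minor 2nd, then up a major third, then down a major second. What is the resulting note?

Fb2

An augmented fifth down from Cb3 is Fbb2.
Fbb2 down a minor second → Ebb2 (1 semitone).
A major third up from Ebb2 is Gb2.
Gb2 down a major second → Fb2 (2 semitones).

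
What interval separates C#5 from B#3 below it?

minor 9th

Descending from C#5 to B#3 is the same interval as ascending B#3 to C#5.
B to C spans two letter names (B-C), plus an octave — that makes it a ninth of some quality.
A major ninth would be 14 semitones, but B#3 to C#5 is 13 — one semitone narrower, making it a minor ninth.
(Equivalently, a compound minor second: a minor second plus an octave.)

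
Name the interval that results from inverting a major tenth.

minor sixth

First reduce the compound major tenth to its simple form, a major third.
The rule of nine gives the new number: 9 − 3 = 6, so a third becomes a sixth.
The quality also flips — major becomes minor — giving a minor sixth.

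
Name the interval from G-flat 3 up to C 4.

augmented 4th

G to C spans four letter names (G-A-B-C): a fourth.
A perfect fourth would be 5 semitones; Gb3 to C4 is 6, one semitone wider, so the interval is augmented.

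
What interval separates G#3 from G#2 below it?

perfect octave

Descending from G#3 to G#2 is the same interval as ascending G#2 to G#3.
G to G is the same letter name, plus an octave: an octave.
The perfect octave spans 12 semitones, and G#2 to G#3 is exactly 12 semitones — so this is a perfect octave.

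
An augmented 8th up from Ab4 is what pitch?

A5

The letter stays A (same as the start), shifted an octave up.
An augmented octave is 13 semitones; 13 semitones up from Ab4 gives A5.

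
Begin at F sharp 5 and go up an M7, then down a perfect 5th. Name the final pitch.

A sharp 5

F#5 up a major seventh → E#6 (11 semitones).
E#6 down a perfect fifth → A#5 (7 semitones).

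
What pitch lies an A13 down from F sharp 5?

A flat 3

The thirteenth's letter: F down six letter names plus an octave → A.
Moving 22 semitones down from F#5 (the size of an augmented thirteenth) reaches Ab3.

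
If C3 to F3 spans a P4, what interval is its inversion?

perfect fifth

The rule of nine gives the new number: 9 − 4 = 5, so a fourth becomes a fifth.
The quality also flips — perfect stays perfect — giving a perfect fifth.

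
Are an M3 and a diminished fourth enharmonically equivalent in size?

Yes

Both span 4 semitones: a major third and a diminished fourth are the same chromatic distance.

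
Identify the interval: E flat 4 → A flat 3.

perfect 5th

Descending from Eb4 to Ab3 is the same interval as ascending Ab3 to Eb4.
A to E spans five letter names (A-B-C-D-E) — that makes it a fifth of some quality.
The perfect fifth spans 7 semitones, and Ab3 to Eb4 is exactly 7 semitones — so this is a perfect fifth.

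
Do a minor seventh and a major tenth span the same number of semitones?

No

A minor seventh is 10 semitones but a major tenth is 16 semitones — different sizes.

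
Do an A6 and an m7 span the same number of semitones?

Yes

An augmented sixth = 10 semitones = a minor seventh; enharmonically equal.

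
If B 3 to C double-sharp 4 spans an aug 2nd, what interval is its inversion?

diminished seventh

Inverted interval numbers add to nine, so a second pairs with a seventh (2 + 7 = 9).
And augmented becomes diminished under inversion, so we get a diminished seventh.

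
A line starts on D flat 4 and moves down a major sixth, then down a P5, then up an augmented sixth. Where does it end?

G 3

A major sixth down from Db4 is Fb3.
Down a perfect fifth from Fb3: Bbb2 (7 semitones down).
Bbb2 up an augmented sixth → G3 (10 semitones).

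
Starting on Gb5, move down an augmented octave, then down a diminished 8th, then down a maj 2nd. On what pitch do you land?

Fb3

Gb5 down an augmented octave → Gbb4 (13 semitones).
Down a diminished octave from Gbb4: Gb3 (11 semitones down).
A major second down from Gb3 is Fb3.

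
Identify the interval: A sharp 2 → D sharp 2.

Descending from A#2 to D#2 is the same interval as ascending D#2 to A#2.
D to A spans five letter names (D-E-F-G-A): a fifth.
D#2 to A#2 is 7 semitones, matching the perfect fifth exactly, so the quality is perfect.

perfect fifth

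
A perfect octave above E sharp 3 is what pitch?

For an octave the letter name doesn't change: still E, an octave up.
A perfect octave is 12 semitones; 12 semitones up from E#3 gives E#4.

E sharp 4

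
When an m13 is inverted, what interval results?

major 3rd

First reduce the compound minor thirteenth to its simple form, a minor sixth.
Inverted interval numbers add to nine, so a sixth pairs with a third (6 + 3 = 9).
And minor becomes major under inversion, so we get a major third.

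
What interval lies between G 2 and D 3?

G to D spans five letter names (G-A-B-C-D), so the interval is some kind of fifth.
Counting semitones, G2→D3 is 7, which is the perfect fifth.

perfect 5th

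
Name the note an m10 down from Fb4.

Db3

The tenth's letter: F down three letter names plus an octave → D.
A minor tenth is 15 semitones; 15 semitones down from Fb4 gives Db3.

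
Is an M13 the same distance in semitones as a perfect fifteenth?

No

A major thirteenth is 21 semitones but a perfect fifteenth is 24 semitones — different sizes.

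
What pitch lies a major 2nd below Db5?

Cb5

Two letter names down from D: C.
Moving 2 semitones down from Db5 (the size of a major second) reaches Cb5.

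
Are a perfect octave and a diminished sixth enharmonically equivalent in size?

No

A perfect octave spans 12 semitones; a diminished sixth spans 7 semitones. They differ by 5.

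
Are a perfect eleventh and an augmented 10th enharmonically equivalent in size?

Yes

A perfect eleventh spans 17 semitones, and an augmented tenth also spans 17 semitones — they're enharmonic.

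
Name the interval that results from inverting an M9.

minor 7th

First reduce the compound major ninth to its simple form, a major second.
Interval numbers invert to sum to nine: 2 + 7 = 9, so a second inverts to a seventh.
Quality inverts too: major becomes minor. That makes the inversion a minor seventh.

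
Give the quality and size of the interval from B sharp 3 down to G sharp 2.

M10

Descending from B#3 to G#2 is the same interval as ascending G#2 to B#3.
G to B spans three letter names (G-A-B), plus an octave — that makes it a tenth of some quality.
The major tenth spans 16 semitones, and G#2 to B#3 is exactly 16 semitones — so this is a major tenth.
(Equivalently, a compound major third: a major third plus an octave.)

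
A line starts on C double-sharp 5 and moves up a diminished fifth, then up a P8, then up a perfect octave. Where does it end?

Up a diminished fifth from C##5: G#5 (6 semitones up).
A perfect octave up from G#5 is G#6.
G#6 up a perfect octave → G#7 (12 semitones).

G sharp 7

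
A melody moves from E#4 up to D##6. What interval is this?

major 14th

E to D spans seven letter names (E-F-G-A-B-C-D), plus an octave, so the interval is some kind of fourteenth.
E#4 to D##6 is 23 semitones, matching the major fourteenth exactly, so the quality is major.
(Equivalently, a compound major seventh: a major seventh plus an octave.)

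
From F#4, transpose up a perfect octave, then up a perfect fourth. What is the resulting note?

A perfect octave up from F#4 is F#5.
F#5 up a perfect fourth → B5 (5 semitones).

B5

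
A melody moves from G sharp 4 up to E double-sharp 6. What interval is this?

G to E spans six letter names (G-A-B-C-D-E), plus an octave, so the interval is some kind of thirteenth.
G#4 to E##6 spans 22 semitones — one semitone wider than the major thirteenth (21) — giving an augmented thirteenth.
(Equivalently, a compound augmented sixth: an augmented sixth plus an octave.)

augmented thirteenth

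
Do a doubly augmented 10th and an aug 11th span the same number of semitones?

A doubly augmented tenth = 18 semitones = an augmented eleventh; enharmonically equal.

Yes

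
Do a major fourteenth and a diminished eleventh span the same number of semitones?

A major fourteenth spans 23 semitones; a diminished eleventh spans 16 semitones. They differ by 7.

No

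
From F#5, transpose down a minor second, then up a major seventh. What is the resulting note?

D##6

A minor second down from F#5 is E#5.
E#5 up a major seventh → D##6 (11 semitones).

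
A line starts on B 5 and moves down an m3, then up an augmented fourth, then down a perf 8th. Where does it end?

C double-sharp 5

B5 down a minor third → G#5 (3 semitones).
An augmented fourth up from G#5 is C##6.
A perfect octave down from C##6 is C##5.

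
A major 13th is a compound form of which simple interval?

major sixth

Take out an octave (7 from the number): 13 − 7 = 6.
Quality carries through unchanged, so the simple form is a major sixth.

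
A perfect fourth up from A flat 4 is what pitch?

D flat 5

The fourth takes the letter from A up to D.
A perfect fourth spans 5 semitones, so from Ab4 the target pitch is Db5.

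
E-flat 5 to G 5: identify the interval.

major third

E to G spans three letter names (E-F-G) — that makes it a third of some quality.
Counting semitones, Eb5→G5 is 4, which is the major third.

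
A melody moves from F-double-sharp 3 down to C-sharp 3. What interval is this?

augmented fourth

Descending from F##3 to C#3 is the same interval as ascending C#3 to F##3.
C to F spans four letter names (C-D-E-F) — that makes it a fourth of some quality.
The perfect fourth is 5 semitones; here we have 6, one semitone wider: augmented.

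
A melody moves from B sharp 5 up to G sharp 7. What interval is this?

minor thirteenth

B to G spans six letter names (B-C-D-E-F-G), plus an octave, so the interval is some kind of thirteenth.
B#5 to G#7 is 20 semitones, a half step short of the major thirteenth (21), so this is minor.
(Equivalently, a compound minor sixth: a minor sixth plus an octave.)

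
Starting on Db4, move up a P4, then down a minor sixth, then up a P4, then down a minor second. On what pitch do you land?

Db4 up a perfect fourth → Gb4 (5 semitones).
Gb4 down a minor sixth → Bb3 (8 semitones).
Bb3 up a perfect fourth → Eb4 (5 semitones).
Eb4 down a minor second → D4 (1 semitone).

D4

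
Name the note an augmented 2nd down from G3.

Fb3

Two letter names down from G: F.
An augmented second spans 3 semitones, so from G3 the target pitch is Fb3.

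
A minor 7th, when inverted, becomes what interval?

major 2nd

Interval numbers invert to sum to nine: 7 + 2 = 9, so a seventh inverts to a second.
And minor becomes major under inversion, so we get a major second.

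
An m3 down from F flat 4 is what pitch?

The third takes the letter from F down to D.
A minor third spans 3 semitones, so from Fb4 the target pitch is Db4.

D flat 4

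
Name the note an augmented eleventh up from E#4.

Counting four letter names plus an octave up from E lands on A.
Moving 18 semitones up from E#4 (the size of an augmented eleventh) reaches A##5.

A##5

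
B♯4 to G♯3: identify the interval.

Descending from B#4 to G#3 is the same interval as ascending G#3 to B#4.
G to B spans three letter names (G-A-B), plus an octave, so the interval is some kind of tenth.
G#3 to B#4 is 16 semitones, matching the major tenth exactly, so the quality is major.
(Equivalently, a compound major third: a major third plus an octave.)

major 10th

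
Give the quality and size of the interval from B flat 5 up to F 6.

perfect fifth

B to F spans five letter names (B-C-D-E-F) — that makes it a fifth of some quality.
Counting semitones, Bb5→F6 is 7, which is the perfect fifth.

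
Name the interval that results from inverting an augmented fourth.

d5

Interval numbers invert to sum to nine: 4 + 5 = 9, so a fourth inverts to a fifth.
The quality also flips — augmented becomes diminished — giving a diminished fifth.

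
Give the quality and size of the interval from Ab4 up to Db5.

P4

A to D spans four letter names (A-B-C-D): a fourth.
The perfect fourth spans 5 semitones, and Ab4 to Db5 is exactly 5 semitones — so this is a perfect fourth.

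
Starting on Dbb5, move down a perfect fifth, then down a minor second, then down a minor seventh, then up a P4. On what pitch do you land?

Dbb5 down a perfect fifth → Gbb4 (7 semitones).
Down a minor second from Gbb4: Fb4 (1 semitone down).
Fb4 down a minor seventh → Gb3 (10 semitones).
Up a perfect fourth from Gb3: Cb4 (5 semitones up).

Cb4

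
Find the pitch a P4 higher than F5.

Bb5

The fourth takes the letter from F up to B.
A perfect fourth spans 5 semitones, so from F5 the target pitch is Bb5.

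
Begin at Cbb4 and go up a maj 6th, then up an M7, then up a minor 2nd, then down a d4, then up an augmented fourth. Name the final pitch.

A5

Cbb4 up a major sixth → Abb4 (9 semitones).
Abb4 up a major seventh → Gb5 (11 semitones).
Gb5 up a minor second → Abb5 (1 semitone).
Abb5 down a diminished fourth → Eb5 (4 semitones).
Up an augmented fourth from Eb5: A5 (6 semitones up).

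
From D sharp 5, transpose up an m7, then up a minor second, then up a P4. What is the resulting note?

D#5 up a minor seventh → C#6 (10 semitones).
A minor second up from C#6 is D6.
D6 up a perfect fourth → G6 (5 semitones).

G 6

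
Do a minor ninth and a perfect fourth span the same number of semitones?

No

A minor ninth spans 13 semitones; a perfect fourth spans 5 semitones. They differ by 8.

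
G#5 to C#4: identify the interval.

Descending from G#5 to C#4 is the same interval as ascending C#4 to G#5.
C to G spans five letter names (C-D-E-F-G), plus an octave: a twelfth.
The perfect twelfth spans 19 semitones, and C#4 to G#5 is exactly 19 semitones — so this is a perfect twelfth.
(Equivalently, a compound perfect fifth: a perfect fifth plus an octave.)

perfect 12th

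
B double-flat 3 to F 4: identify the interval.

augmented fifth

B to F spans five letter names (B-C-D-E-F), so the interval is some kind of fifth.
A perfect fifth would be 7 semitones; Bbb3 to F4 is 8, one semitone wider, so the interval is augmented.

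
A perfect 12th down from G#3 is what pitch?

C#2

Counting five letter names plus an octave down from G lands on C.
Moving 19 semitones down from G#3 (the size of a perfect twelfth) reaches C#2.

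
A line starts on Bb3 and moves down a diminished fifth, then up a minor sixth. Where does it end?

Bb3 down a diminished fifth → E3 (6 semitones).
A minor sixth up from E3 is C4.

C4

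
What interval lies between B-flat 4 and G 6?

B to G spans six letter names (B-C-D-E-F-G), plus an octave, so the interval is some kind of thirteenth.
Bb4 to G6 is 21 semitones, matching the major thirteenth exactly, so the quality is major.
(Equivalently, a compound major sixth: a major sixth plus an octave.)

M13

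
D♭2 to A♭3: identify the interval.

perfect twelfth

D to A spans five letter names (D-E-F-G-A), plus an octave, so the interval is some kind of twelfth.
The perfect twelfth spans 19 semitones, and Db2 to Ab3 is exactly 19 semitones — so this is a perfect twelfth.
(Equivalently, a compound perfect fifth: a perfect fifth plus an octave.)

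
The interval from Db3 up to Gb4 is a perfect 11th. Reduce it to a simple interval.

P4

Subtracting seven from the interval number removes an octave: 11 − 7 = 4.
Quality carries through unchanged, so the simple form is a perfect fourth.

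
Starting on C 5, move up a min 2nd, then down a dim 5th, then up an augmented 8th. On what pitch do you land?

Up a minor second from C5: Db5 (1 semitone up).
A diminished fifth down from Db5 is G4.
An augmented octave up from G4 is G#5.

G sharp 5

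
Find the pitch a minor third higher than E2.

G2

The third takes the letter from E up to G.
A minor third is 3 semitones; 3 semitones up from E2 gives G2.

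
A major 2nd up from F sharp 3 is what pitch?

G sharp 3

The second takes the letter from F up to G.
A major second is 2 semitones; 2 semitones up from F#3 gives G#3.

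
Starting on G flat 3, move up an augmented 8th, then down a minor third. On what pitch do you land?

Up an augmented octave from Gb3: G4 (13 semitones up).
G4 down a minor third → E4 (3 semitones).

E 4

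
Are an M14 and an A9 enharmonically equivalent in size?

23 semitones (major fourteenth) vs 15 semitones (augmented ninth): not equal.

No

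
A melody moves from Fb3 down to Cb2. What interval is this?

perfect eleventh

Descending from Fb3 to Cb2 is the same interval as ascending Cb2 to Fb3.
C to F spans four letter names (C-D-E-F), plus an octave, so the interval is some kind of eleventh.
The perfect eleventh spans 17 semitones, and Cb2 to Fb3 is exactly 17 semitones — so this is a perfect eleventh.
(Equivalently, a compound perfect fourth: a perfect fourth plus an octave.)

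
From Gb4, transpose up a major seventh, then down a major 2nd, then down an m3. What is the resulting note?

Up a major seventh from Gb4: F5 (11 semitones up).
F5 down a major second → Eb5 (2 semitones).
Eb5 down a minor third → C5 (3 semitones).

C5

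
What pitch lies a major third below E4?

C4

Counting three letter names down from E lands on C.
A major third spans 4 semitones, so from E4 the target pitch is C4.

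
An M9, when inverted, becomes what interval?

m7

First reduce the compound major ninth to its simple form, a major second.
The rule of nine gives the new number: 9 − 2 = 7, so a second becomes a seventh.
The quality also flips — major becomes minor — giving a minor seventh.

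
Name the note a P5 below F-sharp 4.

B 3

The fifth takes the letter from F down to B.
A perfect fifth is 7 semitones; 7 semitones down from F#4 gives B3.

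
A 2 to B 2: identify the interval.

A to B spans two letter names (A-B), so the interval is some kind of second.
The major second spans 2 semitones, and A2 to B2 is exactly 2 semitones — so this is a major second.

major 2nd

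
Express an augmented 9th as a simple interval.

Subtracting seven from the interval number removes an octave: 9 − 7 = 2.
So an augmented ninth is an octave plus an augmented second. The quality is unchanged.

A2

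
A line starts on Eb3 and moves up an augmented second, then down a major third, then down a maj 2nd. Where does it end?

C3

Eb3 up an augmented second → F#3 (3 semitones).
F#3 down a major third → D3 (4 semitones).
Down a major second from D3: C3 (2 semitones down).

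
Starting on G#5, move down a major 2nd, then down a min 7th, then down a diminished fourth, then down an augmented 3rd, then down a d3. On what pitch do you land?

Down a major second from G#5: F#5 (2 semitones down).
A minor seventh down from F#5 is G#4.
A diminished fourth down from G#4 is D##4.
D##4 down an augmented third → B3 (5 semitones).
A diminished third down from B3 is G##3.

G##3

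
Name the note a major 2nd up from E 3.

F sharp 3

Two letter names up from E: F.
A major second spans 2 semitones, so from E3 the target pitch is F#3.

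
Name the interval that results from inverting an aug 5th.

d4

Inverted interval numbers add to nine, so a fifth pairs with a fourth (5 + 4 = 9).
Quality inverts too: augmented becomes diminished. That makes the inversion a diminished fourth.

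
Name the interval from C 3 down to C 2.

perfect 8th

Descending from C3 to C2 is the same interval as ascending C2 to C3.
C to C is the same letter name, plus an octave: an octave.
C2 to C3 is 12 semitones, matching the perfect octave exactly, so the quality is perfect.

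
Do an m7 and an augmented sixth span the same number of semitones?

A minor seventh = 10 semitones = an augmented sixth; enharmonically equal.

Yes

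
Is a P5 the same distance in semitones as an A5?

7 semitones (perfect fifth) vs 8 semitones (augmented fifth): not equal.

No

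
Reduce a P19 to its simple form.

P5

Subtracting seven from the interval number removes an octave: 19 − 14 = 5.
So a perfect nineteenth is 2 octaves plus a perfect fifth. The quality is unchanged.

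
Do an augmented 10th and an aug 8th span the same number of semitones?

An augmented tenth spans 17 semitones; an augmented octave spans 13 semitones. They differ by 4.

No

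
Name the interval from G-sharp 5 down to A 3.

major fourteenth

Descending from G#5 to A3 is the same interval as ascending A3 to G#5.
A to G spans seven letter names (A-B-C-D-E-F-G), plus an octave, so the interval is some kind of fourteenth.
The major fourteenth spans 23 semitones, and A3 to G#5 is exactly 23 semitones — so this is a major fourteenth.
(Equivalently, a compound major seventh: a major seventh plus an octave.)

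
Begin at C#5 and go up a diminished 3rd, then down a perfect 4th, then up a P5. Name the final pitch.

Up a diminished third from C#5: Eb5 (2 semitones up).
A perfect fourth down from Eb5 is Bb4.
Bb4 up a perfect fifth → F5 (7 semitones).

F5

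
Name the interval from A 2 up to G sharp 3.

A to G spans seven letter names (A-B-C-D-E-F-G), so the interval is some kind of seventh.
Counting semitones, A2→G#3 is 11, which is the major seventh.

major seventh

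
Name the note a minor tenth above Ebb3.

Counting three letter names plus an octave up from E lands on G.
A minor tenth spans 15 semitones, so from Ebb3 the target pitch is Gbb4.

Gbb4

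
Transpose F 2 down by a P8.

F 1

The letter stays F (same as the start), shifted an octave down.
Moving 12 semitones down from F2 (the size of a perfect octave) reaches F1.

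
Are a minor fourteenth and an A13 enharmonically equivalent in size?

Yes

A minor fourteenth = 22 semitones = an augmented thirteenth; enharmonically equal.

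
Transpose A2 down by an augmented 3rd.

Counting three letter names down from A lands on F.
An augmented third is 5 semitones; 5 semitones down from A2 gives Fb2.

Fb2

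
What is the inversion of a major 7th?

minor 2nd

Inverted interval numbers add to nine, so a seventh pairs with a second (7 + 2 = 9).
And major becomes minor under inversion, so we get a minor second.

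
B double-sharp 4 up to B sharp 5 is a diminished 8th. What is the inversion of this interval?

Interval numbers invert to sum to nine: 8 + 1 = 9, so an octave inverts to a unison.
And diminished becomes augmented under inversion, so we get an augmented unison.

augmented 1st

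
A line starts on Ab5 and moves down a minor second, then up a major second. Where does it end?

Ab5 down a minor second → G5 (1 semitone).
Up a major second from G5: A5 (2 semitones up).

A5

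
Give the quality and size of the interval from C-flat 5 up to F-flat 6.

C to F spans four letter names (C-D-E-F), plus an octave: an eleventh.
Cb5 to Fb6 is 17 semitones, matching the perfect eleventh exactly, so the quality is perfect.
(Equivalently, a compound perfect fourth: a perfect fourth plus an octave.)

perfect 11th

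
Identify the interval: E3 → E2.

perfect octave

Descending from E3 to E2 is the same interval as ascending E2 to E3.
E to E is the same letter name, plus an octave: an octave.
Counting semitones, E2→E3 is 12, which is the perfect octave.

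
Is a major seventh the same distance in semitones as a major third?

A major seventh spans 11 semitones; a major third spans 4 semitones. They differ by 7.

No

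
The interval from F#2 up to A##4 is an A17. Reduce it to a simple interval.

Take out 2 octaves (14 from the number): 17 − 14 = 3.
That makes an augmented seventeenth a compound augmented third — 2 octaves plus an augmented third.

augmented 3rd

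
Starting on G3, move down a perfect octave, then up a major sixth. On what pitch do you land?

A perfect octave down from G3 is G2.
A major sixth up from G2 is E3.

E3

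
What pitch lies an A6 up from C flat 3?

A 3

Counting six letter names up from C lands on A.
Moving 10 semitones up from Cb3 (the size of an augmented sixth) reaches A3.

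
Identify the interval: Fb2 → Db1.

minor tenth

Descending from Fb2 to Db1 is the same interval as ascending Db1 to Fb2.
D to F spans three letter names (D-E-F), plus an octave: a tenth.
Db1 to Fb2 is 15 semitones, a half step short of the major tenth (16), so this is minor.
(Equivalently, a compound minor third: a minor third plus an octave.)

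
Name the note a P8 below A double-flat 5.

For an octave the letter name doesn't change: still A, an octave down.
A perfect octave spans 12 semitones, so from Abb5 the target pitch is Abb4.

A double-flat 4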